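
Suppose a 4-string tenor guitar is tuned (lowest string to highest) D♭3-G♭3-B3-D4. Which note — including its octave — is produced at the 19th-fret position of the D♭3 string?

A♭4

Each fret is one semitone, so D♭3 + 19 = A♭4.
(Equivalently spelled G♯4.)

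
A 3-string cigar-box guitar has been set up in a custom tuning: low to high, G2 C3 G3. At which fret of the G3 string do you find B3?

B3 is 4 semitones above the open G3 (G–G#–A–A#–B), so it sits at fret 4.

4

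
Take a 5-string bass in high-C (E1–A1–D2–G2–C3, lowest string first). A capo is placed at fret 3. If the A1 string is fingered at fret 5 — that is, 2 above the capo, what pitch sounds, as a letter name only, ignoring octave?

The capo raises the open A1 by 3 semitones to C2; fretting 2 more gives A1 + 3 + 2 = A1 + 5 semitones, landing on D.

D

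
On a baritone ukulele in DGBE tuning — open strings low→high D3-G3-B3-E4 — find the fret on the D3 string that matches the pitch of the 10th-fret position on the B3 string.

B3 at fret 10 is B3 + 10 semitones = A4.
The open D3 string is 9 semitones below the open B3, so the same pitch on the D3 string lies at fret 10 + 9 = 19.

19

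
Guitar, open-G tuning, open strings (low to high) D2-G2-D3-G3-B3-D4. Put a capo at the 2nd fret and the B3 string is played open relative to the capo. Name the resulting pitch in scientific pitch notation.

The capo raises the open B3 by 2 semitones to C#4; fretting 0 more gives B3 + 2 + 0 = B3 + 2 semitones = C#4.
(Also written Db.)

C#4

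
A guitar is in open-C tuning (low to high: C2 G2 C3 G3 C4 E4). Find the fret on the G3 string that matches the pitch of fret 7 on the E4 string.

16

E4 at fret 7 is E4 + 7 semitones = B4.
The open G3 string is 9 semitones below the open E4, so the same pitch on the G3 string lies at fret 7 + 9 = 16.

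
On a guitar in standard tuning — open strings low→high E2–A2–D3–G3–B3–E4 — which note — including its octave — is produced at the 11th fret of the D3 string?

Each fret is one semitone, so D3 + 11 = C#4.

C#4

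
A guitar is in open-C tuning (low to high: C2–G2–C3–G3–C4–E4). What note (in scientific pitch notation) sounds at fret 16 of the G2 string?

B3

Each fret is one semitone, so G2 + 16 = B3.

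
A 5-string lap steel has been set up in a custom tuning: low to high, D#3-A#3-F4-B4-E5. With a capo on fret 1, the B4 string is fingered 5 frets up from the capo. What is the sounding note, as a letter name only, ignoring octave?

F

The capo raises the open B4 by 1 semitone to C5; fretting 5 more gives B4 + 1 + 5 = B4 + 6 semitones, landing on F.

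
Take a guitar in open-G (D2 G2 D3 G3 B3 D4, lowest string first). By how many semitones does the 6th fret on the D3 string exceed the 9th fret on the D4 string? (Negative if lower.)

-15 semitones

D3 at fret 6 → G♯3 (MIDI 56); D4 at fret 9 → B4 (MIDI 71).
56 − 71 = -15, so the two pitches are 15 semitones apart.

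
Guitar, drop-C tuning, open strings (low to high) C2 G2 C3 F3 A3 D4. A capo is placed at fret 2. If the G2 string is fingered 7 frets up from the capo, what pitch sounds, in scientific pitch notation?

E3

The capo raises the open G2 by 2 semitones to A2; fretting 7 more gives G2 + 2 + 7 = G2 + 9 semitones = E3.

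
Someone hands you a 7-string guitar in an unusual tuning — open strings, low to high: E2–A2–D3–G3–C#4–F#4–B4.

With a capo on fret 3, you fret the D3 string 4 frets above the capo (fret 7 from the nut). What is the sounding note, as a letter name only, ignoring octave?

A

The capo raises the open D3 by 3 semitones to F3; fretting 4 more gives D3 + 3 + 4 = D3 + 7 semitones, landing on A.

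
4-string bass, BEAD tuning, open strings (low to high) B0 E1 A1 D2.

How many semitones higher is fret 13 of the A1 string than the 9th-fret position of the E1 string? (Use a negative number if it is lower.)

A1 at fret 13 → A#2 (MIDI 46); E1 at fret 9 → C#2 (MIDI 37).
46 − 37 = 9, so the two pitches are 9 semitones apart.

9 semitones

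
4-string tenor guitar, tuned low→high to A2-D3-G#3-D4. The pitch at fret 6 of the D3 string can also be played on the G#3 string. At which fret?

D3 at fret 6 is D3 + 6 semitones = G#3.
The open G#3 string is 6 semitones above the open D3, so the same pitch on the G#3 string lies at fret 6 − 6 = 0.

0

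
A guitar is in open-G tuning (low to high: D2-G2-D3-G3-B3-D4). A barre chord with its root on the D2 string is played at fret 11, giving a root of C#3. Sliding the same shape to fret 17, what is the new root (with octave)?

G3

Moving from fret 11 to fret 17 shifts the root by 6 semitones.
C#3 up 6 semitones is G3.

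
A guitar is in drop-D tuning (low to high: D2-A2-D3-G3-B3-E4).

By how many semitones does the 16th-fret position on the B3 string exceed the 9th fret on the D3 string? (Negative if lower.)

B3 at fret 16 → D#5 (MIDI 75); D3 at fret 9 → B3 (MIDI 59).
75 − 59 = 16, so the two pitches are 16 semitones apart.

16 semitones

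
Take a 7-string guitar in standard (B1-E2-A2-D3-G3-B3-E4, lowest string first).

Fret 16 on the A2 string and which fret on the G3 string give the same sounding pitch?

6

A2 at fret 16 is A2 + 16 semitones = C♯4.
The open G3 string is 10 semitones above the open A2, so the same pitch on the G3 string lies at fret 16 − 10 = 6.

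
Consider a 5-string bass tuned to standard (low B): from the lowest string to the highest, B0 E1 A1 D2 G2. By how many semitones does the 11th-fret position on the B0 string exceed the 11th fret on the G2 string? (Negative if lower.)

B0 at fret 11 → A#1 (MIDI 34); G2 at fret 11 → F#3 (MIDI 54).
34 − 54 = -20, so the two pitches are 20 semitones apart.

-20 semitones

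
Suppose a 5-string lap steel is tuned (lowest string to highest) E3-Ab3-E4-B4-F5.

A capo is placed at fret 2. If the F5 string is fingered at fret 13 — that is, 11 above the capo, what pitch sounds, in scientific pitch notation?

The capo raises the open F5 by 2 semitones to G5; fretting 11 more gives F5 + 2 + 11 = F5 + 13 semitones = Gb6.

Gb6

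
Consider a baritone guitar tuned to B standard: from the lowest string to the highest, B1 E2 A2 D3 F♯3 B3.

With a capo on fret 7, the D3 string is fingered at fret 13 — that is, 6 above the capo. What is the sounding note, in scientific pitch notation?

D♯4

The capo raises the open D3 by 7 semitones to A3; fretting 6 more gives D3 + 7 + 6 = D3 + 13 semitones = D♯4.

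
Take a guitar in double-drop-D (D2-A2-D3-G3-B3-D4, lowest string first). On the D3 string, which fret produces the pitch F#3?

F#3 is 4 semitones above the open D3 (D–D#–E–F–F#), so it sits at fret 4.

4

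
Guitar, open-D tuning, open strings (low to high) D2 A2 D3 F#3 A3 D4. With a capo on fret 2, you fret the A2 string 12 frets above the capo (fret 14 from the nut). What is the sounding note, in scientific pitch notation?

The capo raises the open A2 by 2 semitones to B2; fretting 12 more gives A2 + 2 + 12 = A2 + 14 semitones = B3.

B3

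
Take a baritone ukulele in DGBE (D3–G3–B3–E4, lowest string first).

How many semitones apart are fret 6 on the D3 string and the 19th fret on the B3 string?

D3 at fret 6 → G#3 (MIDI 56); B3 at fret 19 → F#5 (MIDI 78).
56 − 78 = -22, so the two pitches are 22 semitones apart, with F#5 the higher.

22 semitones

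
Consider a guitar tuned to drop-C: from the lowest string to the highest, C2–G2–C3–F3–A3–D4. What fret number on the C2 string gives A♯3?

22

A♯3 is 22 semitones above the open C2 (C–C#–D–D#–…–G#–A–A#), so it sits at fret 22.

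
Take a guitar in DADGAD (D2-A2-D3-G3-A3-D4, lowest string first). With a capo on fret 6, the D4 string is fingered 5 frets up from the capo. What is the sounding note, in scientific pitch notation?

C#5

The capo raises the open D4 by 6 semitones to G#4; fretting 5 more gives D4 + 6 + 5 = D4 + 11 semitones = C#5.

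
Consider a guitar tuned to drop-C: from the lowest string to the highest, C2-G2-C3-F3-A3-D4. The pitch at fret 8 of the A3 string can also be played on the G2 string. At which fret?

22

A3 at fret 8 is A3 + 8 semitones = F4.
The open G2 string is 14 semitones below the open A3, so the same pitch on the G2 string lies at fret 8 + 14 = 22.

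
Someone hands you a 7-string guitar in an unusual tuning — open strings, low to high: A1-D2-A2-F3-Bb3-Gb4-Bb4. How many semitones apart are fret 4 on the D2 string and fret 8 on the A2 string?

11 semitones

D2 at fret 4 → Gb2 (MIDI 42); A2 at fret 8 → F3 (MIDI 53).
42 − 53 = -11, so the two pitches are 11 semitones apart, with F3 the higher.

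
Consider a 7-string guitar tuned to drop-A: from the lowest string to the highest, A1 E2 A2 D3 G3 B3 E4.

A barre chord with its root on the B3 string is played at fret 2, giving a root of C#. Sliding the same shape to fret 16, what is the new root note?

D#

Moving from fret 2 to fret 16 shifts the root by 14 semitones.
C# up 14 semitones is D#.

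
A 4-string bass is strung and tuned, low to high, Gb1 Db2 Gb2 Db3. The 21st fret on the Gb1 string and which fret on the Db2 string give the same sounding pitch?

Fret 21 on Gb1 is MIDI 30 + 21 = 51 (Eb3). On the Db2 string (open MIDI 37), that pitch is 51 − 37 = fret 14.

14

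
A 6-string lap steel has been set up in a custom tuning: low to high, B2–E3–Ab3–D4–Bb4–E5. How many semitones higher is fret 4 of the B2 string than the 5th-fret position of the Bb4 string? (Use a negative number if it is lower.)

B2 at fret 4 → Eb3 (MIDI 51); Bb4 at fret 5 → Eb5 (MIDI 75).
51 − 75 = -24, so the two pitches are 24 semitones apart.

-24 semitones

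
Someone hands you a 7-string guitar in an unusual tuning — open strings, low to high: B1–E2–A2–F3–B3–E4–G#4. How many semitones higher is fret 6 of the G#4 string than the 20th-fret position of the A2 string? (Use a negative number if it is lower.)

9 semitones

G#4 at fret 6 → D5 (MIDI 74); A2 at fret 20 → F4 (MIDI 65).
74 − 65 = 9, so the two pitches are 9 semitones apart.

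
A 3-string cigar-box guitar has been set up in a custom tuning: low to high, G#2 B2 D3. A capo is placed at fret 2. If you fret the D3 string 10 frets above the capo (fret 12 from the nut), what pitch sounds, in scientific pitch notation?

D4

The capo raises the open D3 by 2 semitones to E3; fretting 10 more gives D3 + 2 + 10 = D3 + 12 semitones = D4.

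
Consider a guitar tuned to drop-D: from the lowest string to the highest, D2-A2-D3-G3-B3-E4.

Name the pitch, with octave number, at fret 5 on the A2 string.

D3

The open A2 string plus 5 semitones: A–A#–B–C–C#–D.
The walk passes from B into C once, so the octave number goes from 2 to 3.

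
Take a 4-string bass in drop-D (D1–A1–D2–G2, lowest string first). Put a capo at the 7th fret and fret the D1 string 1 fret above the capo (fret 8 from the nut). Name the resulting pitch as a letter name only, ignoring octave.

A#

The capo raises the open D1 by 7 semitones to A1; fretting 1 more gives D1 + 7 + 1 = D1 + 8 semitones, landing on A#.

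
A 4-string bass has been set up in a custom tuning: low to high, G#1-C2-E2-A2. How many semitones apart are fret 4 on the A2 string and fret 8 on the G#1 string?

A2 at fret 4 → C#3 (MIDI 49); G#1 at fret 8 → E2 (MIDI 40).
49 − 40 = 9, so the two pitches are 9 semitones apart, with C#3 the higher.

9 semitones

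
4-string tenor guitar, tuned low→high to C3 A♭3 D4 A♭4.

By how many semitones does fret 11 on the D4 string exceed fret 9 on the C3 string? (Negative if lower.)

D4 at fret 11 → D♭5 (MIDI 73); C3 at fret 9 → A3 (MIDI 57).
73 − 57 = 16, so the two pitches are 16 semitones apart.

16 semitones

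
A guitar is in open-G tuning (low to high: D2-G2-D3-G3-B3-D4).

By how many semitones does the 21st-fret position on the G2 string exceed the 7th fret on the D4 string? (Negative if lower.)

G2 at fret 21 → E4 (MIDI 64); D4 at fret 7 → A4 (MIDI 69).
64 − 69 = -5, so the two pitches are 5 semitones apart.

-5 semitones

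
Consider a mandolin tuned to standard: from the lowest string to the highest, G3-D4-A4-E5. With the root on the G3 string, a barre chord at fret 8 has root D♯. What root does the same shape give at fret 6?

Moving from fret 8 to fret 6 shifts the root by -2 semitones.
D♯ down 2 semitones is C♯.

C♯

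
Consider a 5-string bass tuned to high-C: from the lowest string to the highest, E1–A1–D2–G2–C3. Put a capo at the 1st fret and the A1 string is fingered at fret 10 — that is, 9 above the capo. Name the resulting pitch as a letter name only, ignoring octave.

G

The capo raises the open A1 by 1 semitone to A♯1; fretting 9 more gives A1 + 1 + 9 = A1 + 10 semitones, landing on G.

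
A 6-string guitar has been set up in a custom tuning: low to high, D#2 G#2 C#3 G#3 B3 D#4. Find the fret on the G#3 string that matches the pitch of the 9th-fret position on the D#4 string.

16

D#4 at fret 9 is D#4 + 9 semitones = C5.
The open G#3 string is 7 semitones below the open D#4, so the same pitch on the G#3 string lies at fret 9 + 7 = 16.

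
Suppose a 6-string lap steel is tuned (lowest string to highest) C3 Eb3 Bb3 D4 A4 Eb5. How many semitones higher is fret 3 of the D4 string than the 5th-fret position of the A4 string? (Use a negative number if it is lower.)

-9 semitones

D4 at fret 3 → F4 (MIDI 65); A4 at fret 5 → D5 (MIDI 74).
65 − 74 = -9, so the two pitches are 9 semitones apart.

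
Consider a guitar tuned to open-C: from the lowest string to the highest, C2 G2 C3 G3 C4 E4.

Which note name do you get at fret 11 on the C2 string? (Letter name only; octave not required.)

Each fret is one semitone, so C2 + 11 = B.

B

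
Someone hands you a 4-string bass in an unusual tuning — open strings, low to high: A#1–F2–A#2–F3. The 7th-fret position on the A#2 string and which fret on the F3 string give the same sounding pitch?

0

Fret 7 on A#2 is MIDI 46 + 7 = 53 (F3). On the F3 string (open MIDI 53), that pitch is 53 − 53 = fret 0.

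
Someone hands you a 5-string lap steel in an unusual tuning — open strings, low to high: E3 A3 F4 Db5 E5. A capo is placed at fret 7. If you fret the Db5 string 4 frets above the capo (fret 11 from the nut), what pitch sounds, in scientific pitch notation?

C6

The capo raises the open Db5 by 7 semitones to Ab5; fretting 4 more gives Db5 + 7 + 4 = Db5 + 11 semitones = C6.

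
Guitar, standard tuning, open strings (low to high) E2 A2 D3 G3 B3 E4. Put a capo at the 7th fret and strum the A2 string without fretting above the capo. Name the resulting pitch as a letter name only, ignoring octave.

E

The capo raises the open A2 by 7 semitones to E3; fretting 0 more gives A2 + 7 + 0 = A2 + 7 semitones, landing on E.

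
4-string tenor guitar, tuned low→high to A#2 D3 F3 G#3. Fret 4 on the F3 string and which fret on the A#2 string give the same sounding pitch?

Fret 4 on F3 is MIDI 53 + 4 = 57 (A3). On the A#2 string (open MIDI 46), that pitch is 57 − 46 = fret 11.

11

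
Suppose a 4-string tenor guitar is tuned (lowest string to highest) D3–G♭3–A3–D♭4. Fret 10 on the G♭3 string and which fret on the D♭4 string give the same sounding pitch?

3

Fret 10 on G♭3 is MIDI 54 + 10 = 64 (E4). On the D♭4 string (open MIDI 61), that pitch is 64 − 61 = fret 3.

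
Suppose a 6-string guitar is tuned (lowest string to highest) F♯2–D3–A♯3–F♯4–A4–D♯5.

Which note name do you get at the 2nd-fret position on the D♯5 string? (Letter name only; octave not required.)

F

Each fret is one semitone, so D♯5 + 2 = F.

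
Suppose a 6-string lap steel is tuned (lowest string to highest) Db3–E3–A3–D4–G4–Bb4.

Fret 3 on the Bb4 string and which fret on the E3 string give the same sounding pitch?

21

Bb4 at fret 3 is Bb4 + 3 semitones = Db5.
The open E3 string is 18 semitones below the open Bb4, so the same pitch on the E3 string lies at fret 3 + 18 = 21.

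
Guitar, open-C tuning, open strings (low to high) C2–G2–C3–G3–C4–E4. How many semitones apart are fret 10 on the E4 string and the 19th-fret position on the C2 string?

E4 at fret 10 → D5 (MIDI 74); C2 at fret 19 → G3 (MIDI 55).
74 − 55 = 19, so the two pitches are 19 semitones apart, with D5 the higher.

19 semitones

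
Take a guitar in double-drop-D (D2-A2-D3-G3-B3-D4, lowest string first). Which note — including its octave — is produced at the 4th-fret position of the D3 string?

D3 is MIDI 50. Adding 4 gives 54, which is F♯3.

F♯3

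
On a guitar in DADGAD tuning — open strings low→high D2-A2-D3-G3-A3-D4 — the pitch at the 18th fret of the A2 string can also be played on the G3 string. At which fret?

8

Fret 18 on A2 is MIDI 45 + 18 = 63 (D#4). On the G3 string (open MIDI 55), that pitch is 63 − 55 = fret 8.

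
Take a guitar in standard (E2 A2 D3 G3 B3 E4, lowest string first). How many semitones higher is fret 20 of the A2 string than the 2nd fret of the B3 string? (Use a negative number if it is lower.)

A2 at fret 20 → F4 (MIDI 65); B3 at fret 2 → C♯4 (MIDI 61).
65 − 61 = 4, so the two pitches are 4 semitones apart.

4 semitones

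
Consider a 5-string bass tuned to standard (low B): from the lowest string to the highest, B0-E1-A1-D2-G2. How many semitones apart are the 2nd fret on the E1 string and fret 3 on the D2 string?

11 semitones

E1 at fret 2 → F#1 (MIDI 30); D2 at fret 3 → F2 (MIDI 41).
30 − 41 = -11, so the two pitches are 11 semitones apart, with F2 the higher.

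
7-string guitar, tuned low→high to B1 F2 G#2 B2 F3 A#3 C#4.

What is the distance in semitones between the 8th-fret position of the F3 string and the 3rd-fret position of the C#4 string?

F3 at fret 8 → C#4 (MIDI 61); C#4 at fret 3 → E4 (MIDI 64).
61 − 64 = -3, so the two pitches are 3 semitones apart, with E4 the higher.

3 semitones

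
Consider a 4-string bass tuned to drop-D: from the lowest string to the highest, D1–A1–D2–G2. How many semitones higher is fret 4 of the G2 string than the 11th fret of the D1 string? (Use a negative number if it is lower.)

G2 at fret 4 → B2 (MIDI 47); D1 at fret 11 → C#2 (MIDI 37).
47 − 37 = 10, so the two pitches are 10 semitones apart.

10 semitones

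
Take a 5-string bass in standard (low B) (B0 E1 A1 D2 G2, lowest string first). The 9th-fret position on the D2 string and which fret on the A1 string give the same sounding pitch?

D2 at fret 9 is D2 + 9 semitones = B2.
The open A1 string is 5 semitones below the open D2, so the same pitch on the A1 string lies at fret 9 + 5 = 14.

14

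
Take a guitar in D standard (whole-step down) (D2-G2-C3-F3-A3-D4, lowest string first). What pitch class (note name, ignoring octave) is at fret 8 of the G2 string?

Each fret is one semitone, so G2 + 8 = D♯.
(Equivalently spelled E♭.)

D♯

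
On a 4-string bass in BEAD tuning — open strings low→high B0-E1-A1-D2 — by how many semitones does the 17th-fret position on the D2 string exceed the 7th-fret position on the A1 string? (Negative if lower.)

D2 at fret 17 → G3 (MIDI 55); A1 at fret 7 → E2 (MIDI 40).
55 − 40 = 15, so the two pitches are 15 semitones apart.

15 semitones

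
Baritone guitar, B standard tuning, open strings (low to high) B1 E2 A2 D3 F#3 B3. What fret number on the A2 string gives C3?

C3 is 3 semitones above the open A2 (A–A#–B–C), so it sits at fret 3.

3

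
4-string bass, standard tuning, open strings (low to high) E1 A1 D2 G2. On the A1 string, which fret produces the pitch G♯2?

11

G♯2 is 11 semitones above the open A1 (A–A#–B–C–…–F#–G–G#), so it sits at fret 11.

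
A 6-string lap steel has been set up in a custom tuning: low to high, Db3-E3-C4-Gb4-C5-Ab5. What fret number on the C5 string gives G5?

7

G5 is 7 semitones above the open C5 (C–Db–D–Eb–E–F–Gb–G), so it sits at fret 7.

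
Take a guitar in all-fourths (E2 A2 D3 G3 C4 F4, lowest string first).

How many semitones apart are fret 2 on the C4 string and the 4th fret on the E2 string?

C4 at fret 2 → D4 (MIDI 62); E2 at fret 4 → G♯2 (MIDI 44).
62 − 44 = 18, so the two pitches are 18 semitones apart, with D4 the higher.

18 semitones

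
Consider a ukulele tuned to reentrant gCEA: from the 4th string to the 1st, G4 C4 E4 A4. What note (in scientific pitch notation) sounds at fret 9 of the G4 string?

G4 is MIDI 67. Adding 9 gives 76, which is E5.

E5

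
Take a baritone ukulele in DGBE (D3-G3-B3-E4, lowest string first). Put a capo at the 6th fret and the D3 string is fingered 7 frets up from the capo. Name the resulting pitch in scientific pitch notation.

D#4

The capo raises the open D3 by 6 semitones to G#3; fretting 7 more gives D3 + 6 + 7 = D3 + 13 semitones = D#4.
(Also written Eb.)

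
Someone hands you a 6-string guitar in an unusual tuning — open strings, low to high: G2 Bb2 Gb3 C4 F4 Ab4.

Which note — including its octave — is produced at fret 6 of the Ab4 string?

The open Ab4 string plus 6 semitones: Ab–A–Bb–B–C–Db–D.
The walk passes from B into C once, so the octave number goes from 4 to 5.

D5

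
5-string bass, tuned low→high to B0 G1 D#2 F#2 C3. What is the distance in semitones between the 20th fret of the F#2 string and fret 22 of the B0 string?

F#2 at fret 20 → D4 (MIDI 62); B0 at fret 22 → A2 (MIDI 45).
62 − 45 = 17, so the two pitches are 17 semitones apart, with D4 the higher.

17 semitones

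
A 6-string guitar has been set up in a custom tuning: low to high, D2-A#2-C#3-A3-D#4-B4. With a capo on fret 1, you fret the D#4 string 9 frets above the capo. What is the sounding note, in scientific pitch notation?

C#5

The capo raises the open D#4 by 1 semitone to E4; fretting 9 more gives D#4 + 1 + 9 = D#4 + 10 semitones = C#5.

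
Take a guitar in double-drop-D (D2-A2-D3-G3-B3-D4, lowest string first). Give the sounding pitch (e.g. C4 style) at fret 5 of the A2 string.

Each fret is one semitone, so A2 + 5 = D3.

D3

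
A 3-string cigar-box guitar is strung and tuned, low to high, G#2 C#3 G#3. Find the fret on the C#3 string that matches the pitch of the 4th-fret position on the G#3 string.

Fret 4 on G#3 is MIDI 56 + 4 = 60 (C4). On the C#3 string (open MIDI 49), that pitch is 60 − 49 = fret 11.

11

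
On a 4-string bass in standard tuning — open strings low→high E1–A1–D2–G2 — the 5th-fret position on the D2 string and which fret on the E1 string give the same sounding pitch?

Fret 5 on D2 is MIDI 38 + 5 = 43 (G2). On the E1 string (open MIDI 28), that pitch is 43 − 28 = fret 15.

15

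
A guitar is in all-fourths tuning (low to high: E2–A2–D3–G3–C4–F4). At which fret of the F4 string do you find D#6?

D#6 is 22 semitones above the open F4 (F–F#–G–G#–…–C#–D–D#), so it sits at fret 22.

22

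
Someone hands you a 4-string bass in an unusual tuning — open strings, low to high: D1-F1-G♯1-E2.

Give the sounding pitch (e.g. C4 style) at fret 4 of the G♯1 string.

C2

Each fret is one semitone, so G♯1 + 4 = C2.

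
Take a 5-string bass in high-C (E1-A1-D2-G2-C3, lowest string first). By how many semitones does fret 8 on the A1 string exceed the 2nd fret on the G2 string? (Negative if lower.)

A1 at fret 8 → F2 (MIDI 41); G2 at fret 2 → A2 (MIDI 45).
41 − 45 = -4, so the two pitches are 4 semitones apart.

-4 semitones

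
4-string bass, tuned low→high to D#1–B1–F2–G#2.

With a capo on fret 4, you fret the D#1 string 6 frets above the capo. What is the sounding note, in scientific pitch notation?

The capo raises the open D#1 by 4 semitones to G1; fretting 6 more gives D#1 + 4 + 6 = D#1 + 10 semitones = C#2.
(Also written Db.)

C#2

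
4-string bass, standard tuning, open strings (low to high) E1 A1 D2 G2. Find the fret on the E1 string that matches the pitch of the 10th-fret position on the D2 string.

20

D2 at fret 10 is D2 + 10 semitones = C3.
The open E1 string is 10 semitones below the open D2, so the same pitch on the E1 string lies at fret 10 + 10 = 20.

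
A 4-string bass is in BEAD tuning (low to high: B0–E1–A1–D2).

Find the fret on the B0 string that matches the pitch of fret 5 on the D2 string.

D2 at fret 5 is D2 + 5 semitones = G2.
The open B0 string is 15 semitones below the open D2, so the same pitch on the B0 string lies at fret 5 + 15 = 20.

20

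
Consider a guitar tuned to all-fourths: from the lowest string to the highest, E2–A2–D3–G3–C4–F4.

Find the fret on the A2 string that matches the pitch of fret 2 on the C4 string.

C4 at fret 2 is C4 + 2 semitones = D4.
The open A2 string is 15 semitones below the open C4, so the same pitch on the A2 string lies at fret 2 + 15 = 17.

17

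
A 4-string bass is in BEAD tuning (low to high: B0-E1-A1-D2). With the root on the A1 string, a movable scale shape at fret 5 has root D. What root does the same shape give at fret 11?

Moving from fret 5 to fret 11 shifts the root by 6 semitones.
D up 6 semitones is G#.

G#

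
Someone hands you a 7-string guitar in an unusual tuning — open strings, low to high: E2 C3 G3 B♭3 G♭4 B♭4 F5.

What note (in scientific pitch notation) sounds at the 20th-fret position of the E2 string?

E2 is MIDI 40. Adding 20 gives 60, which is C4.

C4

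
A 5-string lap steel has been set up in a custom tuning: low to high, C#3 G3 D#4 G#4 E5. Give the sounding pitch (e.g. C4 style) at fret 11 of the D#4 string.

D5

The open D#4 string plus 11 semitones: D#–E–F–F#–…–C–C#–D.
The walk passes from B into C once, so the octave number goes from 4 to 5.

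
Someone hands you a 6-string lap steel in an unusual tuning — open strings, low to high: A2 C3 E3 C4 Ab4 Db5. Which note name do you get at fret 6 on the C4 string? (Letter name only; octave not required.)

The open C4 string plus 6 semitones: C–Db–D–Eb–E–F–Gb.

Gb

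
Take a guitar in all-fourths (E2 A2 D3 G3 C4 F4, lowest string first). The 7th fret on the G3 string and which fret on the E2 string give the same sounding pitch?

22

Fret 7 on G3 is MIDI 55 + 7 = 62 (D4). On the E2 string (open MIDI 40), that pitch is 62 − 40 = fret 22.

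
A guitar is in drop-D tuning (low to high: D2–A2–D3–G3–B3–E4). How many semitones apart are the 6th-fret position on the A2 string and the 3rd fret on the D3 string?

2 semitones

A2 at fret 6 → D#3 (MIDI 51); D3 at fret 3 → F3 (MIDI 53).
51 − 53 = -2, so the two pitches are 2 semitones apart, with F3 the higher.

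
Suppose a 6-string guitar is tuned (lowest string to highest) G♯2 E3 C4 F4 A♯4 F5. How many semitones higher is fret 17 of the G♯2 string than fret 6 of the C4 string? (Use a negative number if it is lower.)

-5 semitones

G♯2 at fret 17 → C♯4 (MIDI 61); C4 at fret 6 → F♯4 (MIDI 66).
61 − 66 = -5, so the two pitches are 5 semitones apart.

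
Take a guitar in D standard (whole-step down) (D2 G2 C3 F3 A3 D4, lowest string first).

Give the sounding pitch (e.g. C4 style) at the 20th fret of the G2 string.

Each fret is one semitone, so G2 + 20 = D♯4.
(Equivalently spelled E♭4.)

D♯4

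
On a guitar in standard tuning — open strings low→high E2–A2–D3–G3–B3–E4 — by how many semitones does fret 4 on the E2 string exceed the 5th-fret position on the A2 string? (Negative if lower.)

E2 at fret 4 → G#2 (MIDI 44); A2 at fret 5 → D3 (MIDI 50).
44 − 50 = -6, so the two pitches are 6 semitones apart.

-6 semitones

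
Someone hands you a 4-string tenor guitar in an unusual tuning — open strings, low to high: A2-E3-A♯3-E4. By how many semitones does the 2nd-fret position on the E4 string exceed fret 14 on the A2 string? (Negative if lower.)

7 semitones

E4 at fret 2 → F♯4 (MIDI 66); A2 at fret 14 → B3 (MIDI 59).
66 − 59 = 7, so the two pitches are 7 semitones apart.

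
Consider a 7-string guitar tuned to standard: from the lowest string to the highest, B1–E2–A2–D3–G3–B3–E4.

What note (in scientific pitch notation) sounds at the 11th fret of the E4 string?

Each fret is one semitone, so E4 + 11 = D#5.

D#5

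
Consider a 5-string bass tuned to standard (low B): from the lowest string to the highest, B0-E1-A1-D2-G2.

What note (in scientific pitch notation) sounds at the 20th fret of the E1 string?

C3

Each fret is one semitone, so E1 + 20 = C3.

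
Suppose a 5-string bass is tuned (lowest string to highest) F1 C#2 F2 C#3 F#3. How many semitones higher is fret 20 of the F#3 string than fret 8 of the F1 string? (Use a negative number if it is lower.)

37 semitones

F#3 at fret 20 → D5 (MIDI 74); F1 at fret 8 → C#2 (MIDI 37).
74 − 37 = 37, so the two pitches are 37 semitones apart.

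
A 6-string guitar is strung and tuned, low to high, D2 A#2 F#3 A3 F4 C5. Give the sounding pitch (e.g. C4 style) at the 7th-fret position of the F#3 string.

C#4

The open F#3 string plus 7 semitones: F#–G–G#–A–A#–B–C–C#.
The walk passes from B into C once, so the octave number goes from 3 to 4.
(Equivalently spelled Db4.)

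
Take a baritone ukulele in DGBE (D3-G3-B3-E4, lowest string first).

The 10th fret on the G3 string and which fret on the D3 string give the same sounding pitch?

G3 at fret 10 is G3 + 10 semitones = F4.
The open D3 string is 5 semitones below the open G3, so the same pitch on the D3 string lies at fret 10 + 5 = 15.

15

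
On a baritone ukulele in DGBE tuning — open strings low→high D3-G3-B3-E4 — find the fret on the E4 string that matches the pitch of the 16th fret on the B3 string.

11

Fret 16 on B3 is MIDI 59 + 16 = 75 (D#5). On the E4 string (open MIDI 64), that pitch is 75 − 64 = fret 11.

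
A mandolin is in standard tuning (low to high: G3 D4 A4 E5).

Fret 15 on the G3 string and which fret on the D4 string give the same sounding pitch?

8

Fret 15 on G3 is MIDI 55 + 15 = 70 (A#4). On the D4 string (open MIDI 62), that pitch is 70 − 62 = fret 8.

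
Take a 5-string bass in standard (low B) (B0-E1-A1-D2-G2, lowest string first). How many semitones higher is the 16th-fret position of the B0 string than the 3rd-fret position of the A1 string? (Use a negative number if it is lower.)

B0 at fret 16 → D#2 (MIDI 39); A1 at fret 3 → C2 (MIDI 36).
39 − 36 = 3, so the two pitches are 3 semitones apart.

3 semitones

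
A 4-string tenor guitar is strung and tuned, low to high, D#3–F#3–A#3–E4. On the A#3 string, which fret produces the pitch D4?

4

D4 is 4 semitones above the open A#3 (A#–B–C–C#–D), so it sits at fret 4.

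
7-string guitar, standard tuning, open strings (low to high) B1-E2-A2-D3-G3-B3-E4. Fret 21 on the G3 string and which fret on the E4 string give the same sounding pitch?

G3 at fret 21 is G3 + 21 semitones = E5.
The open E4 string is 9 semitones above the open G3, so the same pitch on the E4 string lies at fret 21 − 9 = 12.

12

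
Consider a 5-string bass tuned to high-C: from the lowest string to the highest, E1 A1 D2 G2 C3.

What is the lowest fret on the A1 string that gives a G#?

11

From A1, count semitones up the chromatic scale until reaching G#: A–A#–B–C–…–F#–G–G# — 11 steps.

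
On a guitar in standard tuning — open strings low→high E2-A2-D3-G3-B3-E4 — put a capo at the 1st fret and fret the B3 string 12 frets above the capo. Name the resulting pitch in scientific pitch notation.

C5

The capo raises the open B3 by 1 semitone to C4; fretting 12 more gives B3 + 1 + 12 = B3 + 13 semitones = C5.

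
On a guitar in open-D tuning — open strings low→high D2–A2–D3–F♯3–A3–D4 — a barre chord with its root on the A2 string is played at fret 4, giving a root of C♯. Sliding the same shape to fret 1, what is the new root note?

Moving from fret 4 to fret 1 shifts the root by -3 semitones.
C♯ down 3 semitones is A♯.

A♯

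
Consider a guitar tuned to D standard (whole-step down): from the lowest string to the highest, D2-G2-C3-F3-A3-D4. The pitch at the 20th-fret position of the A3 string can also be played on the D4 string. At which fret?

A3 at fret 20 is A3 + 20 semitones = F5.
The open D4 string is 5 semitones above the open A3, so the same pitch on the D4 string lies at fret 20 − 5 = 15.

15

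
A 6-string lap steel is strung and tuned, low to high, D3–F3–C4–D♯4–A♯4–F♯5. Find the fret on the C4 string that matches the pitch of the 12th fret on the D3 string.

2

D3 at fret 12 is D3 + 12 semitones = D4.
The open C4 string is 10 semitones above the open D3, so the same pitch on the C4 string lies at fret 12 − 10 = 2.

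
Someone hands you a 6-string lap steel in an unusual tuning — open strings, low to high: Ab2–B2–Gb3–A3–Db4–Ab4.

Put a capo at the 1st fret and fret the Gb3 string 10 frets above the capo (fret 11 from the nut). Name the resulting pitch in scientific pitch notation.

F4

The capo raises the open Gb3 by 1 semitone to G3; fretting 10 more gives Gb3 + 1 + 10 = Gb3 + 11 semitones = F4.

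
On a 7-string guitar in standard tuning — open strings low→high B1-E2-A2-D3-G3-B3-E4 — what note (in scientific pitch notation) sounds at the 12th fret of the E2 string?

E3

E2 is MIDI 40. Adding 12 gives 52, which is E3.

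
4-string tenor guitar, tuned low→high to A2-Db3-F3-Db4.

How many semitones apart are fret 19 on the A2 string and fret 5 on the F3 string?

A2 at fret 19 → E4 (MIDI 64); F3 at fret 5 → Bb3 (MIDI 58).
64 − 58 = 6, so the two pitches are 6 semitones apart, with E4 the higher.

6 semitones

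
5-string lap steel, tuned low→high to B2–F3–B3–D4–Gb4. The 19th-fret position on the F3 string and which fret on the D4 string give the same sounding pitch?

10

F3 at fret 19 is F3 + 19 semitones = C5.
The open D4 string is 9 semitones above the open F3, so the same pitch on the D4 string lies at fret 19 − 9 = 10.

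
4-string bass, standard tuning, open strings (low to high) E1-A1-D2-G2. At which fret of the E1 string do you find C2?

C2 is 8 semitones above the open E1 (E–F–F#–G–G#–A–A#–B–C), so it sits at fret 8.

8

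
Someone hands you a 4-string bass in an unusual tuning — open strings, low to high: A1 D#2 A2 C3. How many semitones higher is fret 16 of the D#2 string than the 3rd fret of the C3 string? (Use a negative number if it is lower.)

4 semitones

D#2 at fret 16 → G3 (MIDI 55); C3 at fret 3 → D#3 (MIDI 51).
55 − 51 = 4, so the two pitches are 4 semitones apart.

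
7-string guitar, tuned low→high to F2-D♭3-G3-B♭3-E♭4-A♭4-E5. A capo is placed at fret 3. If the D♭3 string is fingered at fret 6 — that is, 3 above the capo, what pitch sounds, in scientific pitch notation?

G3

The capo raises the open D♭3 by 3 semitones to E3; fretting 3 more gives D♭3 + 3 + 3 = D♭3 + 6 semitones = G3.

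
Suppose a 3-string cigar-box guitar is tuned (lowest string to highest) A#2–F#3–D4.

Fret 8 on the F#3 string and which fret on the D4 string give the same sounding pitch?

0

F#3 at fret 8 is F#3 + 8 semitones = D4.
The open D4 string is 8 semitones above the open F#3, so the same pitch on the D4 string lies at fret 8 − 8 = 0.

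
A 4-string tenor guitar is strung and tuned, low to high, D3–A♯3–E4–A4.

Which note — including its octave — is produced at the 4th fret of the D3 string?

D3 is MIDI 50. Adding 4 gives 54, which is F♯3.
(Equivalently spelled G♭3.)

F♯3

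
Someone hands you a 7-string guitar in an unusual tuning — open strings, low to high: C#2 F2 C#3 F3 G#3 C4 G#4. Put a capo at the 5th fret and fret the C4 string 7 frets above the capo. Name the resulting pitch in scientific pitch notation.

The capo raises the open C4 by 5 semitones to F4; fretting 7 more gives C4 + 5 + 7 = C4 + 12 semitones = C5.

C5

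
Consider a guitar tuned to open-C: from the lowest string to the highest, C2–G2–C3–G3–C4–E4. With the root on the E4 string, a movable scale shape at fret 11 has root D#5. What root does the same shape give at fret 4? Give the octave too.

G#4

Moving from fret 11 to fret 4 shifts the root by -7 semitones.
D#5 down 7 semitones is G#4.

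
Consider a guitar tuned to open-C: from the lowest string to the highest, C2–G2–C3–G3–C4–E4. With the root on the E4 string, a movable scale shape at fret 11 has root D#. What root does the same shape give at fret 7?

Moving from fret 11 to fret 7 shifts the root by -4 semitones.
D# down 4 semitones is B.

B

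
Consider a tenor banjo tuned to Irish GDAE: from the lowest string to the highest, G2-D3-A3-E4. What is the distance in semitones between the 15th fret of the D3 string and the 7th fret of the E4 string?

6 semitones

D3 at fret 15 → F4 (MIDI 65); E4 at fret 7 → B4 (MIDI 71).
65 − 71 = -6, so the two pitches are 6 semitones apart, with B4 the higher.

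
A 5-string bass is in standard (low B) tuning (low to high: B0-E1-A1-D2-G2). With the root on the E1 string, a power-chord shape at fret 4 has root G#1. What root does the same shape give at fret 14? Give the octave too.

Moving from fret 4 to fret 14 shifts the root by 10 semitones.
G#1 up 10 semitones is F#2.

F#2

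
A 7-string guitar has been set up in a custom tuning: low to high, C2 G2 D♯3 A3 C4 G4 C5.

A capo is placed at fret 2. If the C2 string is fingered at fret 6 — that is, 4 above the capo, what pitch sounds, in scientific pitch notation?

The capo raises the open C2 by 2 semitones to D2; fretting 4 more gives C2 + 2 + 4 = C2 + 6 semitones = F♯2.
(Also written G♭.)

F♯2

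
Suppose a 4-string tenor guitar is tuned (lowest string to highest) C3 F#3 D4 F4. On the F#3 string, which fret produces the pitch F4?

11

F4 is 11 semitones above the open F#3 (F#–G–G#–A–…–D#–E–F), so it sits at fret 11.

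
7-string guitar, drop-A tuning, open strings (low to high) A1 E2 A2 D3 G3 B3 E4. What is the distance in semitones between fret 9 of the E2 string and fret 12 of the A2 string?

8 semitones

E2 at fret 9 → C#3 (MIDI 49); A2 at fret 12 → A3 (MIDI 57).
49 − 57 = -8, so the two pitches are 8 semitones apart, with A3 the higher.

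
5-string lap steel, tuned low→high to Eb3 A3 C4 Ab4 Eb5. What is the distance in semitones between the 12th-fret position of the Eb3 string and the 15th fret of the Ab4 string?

Eb3 at fret 12 → Eb4 (MIDI 63); Ab4 at fret 15 → B5 (MIDI 83).
63 − 83 = -20, so the two pitches are 20 semitones apart, with B5 the higher.

20 semitones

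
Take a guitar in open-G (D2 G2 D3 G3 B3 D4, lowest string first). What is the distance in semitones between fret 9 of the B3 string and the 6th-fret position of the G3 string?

7 semitones

B3 at fret 9 → G#4 (MIDI 68); G3 at fret 6 → C#4 (MIDI 61).
68 − 61 = 7, so the two pitches are 7 semitones apart, with G#4 the higher.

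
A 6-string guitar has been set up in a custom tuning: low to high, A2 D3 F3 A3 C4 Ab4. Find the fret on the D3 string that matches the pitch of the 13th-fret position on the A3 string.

20

Fret 13 on A3 is MIDI 57 + 13 = 70 (Bb4). On the D3 string (open MIDI 50), that pitch is 70 − 50 = fret 20.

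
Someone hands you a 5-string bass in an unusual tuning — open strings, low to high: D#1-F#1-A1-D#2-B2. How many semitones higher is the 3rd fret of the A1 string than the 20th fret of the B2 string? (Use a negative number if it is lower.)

A1 at fret 3 → C2 (MIDI 36); B2 at fret 20 → G4 (MIDI 67).
36 − 67 = -31, so the two pitches are 31 semitones apart.

-31 semitones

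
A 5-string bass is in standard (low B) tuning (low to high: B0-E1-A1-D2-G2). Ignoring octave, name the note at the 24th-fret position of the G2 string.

Each fret is one semitone, so G2 + 24 = G.

G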